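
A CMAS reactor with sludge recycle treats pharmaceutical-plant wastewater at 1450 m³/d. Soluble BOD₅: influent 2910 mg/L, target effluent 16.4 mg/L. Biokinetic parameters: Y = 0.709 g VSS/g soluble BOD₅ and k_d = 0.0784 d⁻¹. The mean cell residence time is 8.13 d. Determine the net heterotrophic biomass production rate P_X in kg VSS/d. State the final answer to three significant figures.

P_X ≈ 1820 kg VSS/d

The observed yield is Y_obs = Y/(1 + k_d·θ_c) = 0.709 / (1 + 0.0784 × 8.13) = 0.709 / 1.637 = 0.4330 g VSS per g soluble BOD₅ removed.
Mass of soluble BOD₅ removed per day: Q(S₀ − S) = 1450 × 2894 g/m³ = 4196 kg/d.
So the net sludge growth is P_X = 0.4330 × 4196 = 1817 kg VSS/d.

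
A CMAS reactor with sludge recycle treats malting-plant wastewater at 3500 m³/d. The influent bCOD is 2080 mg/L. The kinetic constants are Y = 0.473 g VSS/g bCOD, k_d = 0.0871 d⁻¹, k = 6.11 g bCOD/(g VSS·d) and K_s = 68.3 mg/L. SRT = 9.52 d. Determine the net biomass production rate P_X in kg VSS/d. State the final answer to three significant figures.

P_X ≈ 1880 kg VSS/d

For a completely mixed reactor with recycle the Lawrence–McCarty relation gives S = K_s·(1 + k_d·θ_c) / [θ_c·(Y·k − k_d) − 1] = 68.3 × (1 + 0.0871 × 9.52) / [9.52 × (0.473 × 6.11 − 0.0871) − 1] = 124.9 / 25.68 = 4.864 mg/L.
Y_obs = Y / (1 + k_d θ_c) = 0.473 / (1 + 0.0871 × 9.52) = 0.473 / 1.829 = 0.2586.
Q·(S₀ − S) = 3500 × (2080 − 4.86) × 10⁻³ = 7263 kg/d removed.
Biomass produced: P_X = Y_obs·Q·ΔS = 0.2586 × 7263 ≈ 1878 kg VSS/d.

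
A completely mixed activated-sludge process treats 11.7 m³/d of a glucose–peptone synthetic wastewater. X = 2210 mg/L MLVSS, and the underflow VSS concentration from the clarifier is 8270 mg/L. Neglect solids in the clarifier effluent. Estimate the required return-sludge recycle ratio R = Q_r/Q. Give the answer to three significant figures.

Solids balance on the clarifier gives (1+R)X = R·X_r, so R = X/(X_r − X) = 2210 / (8270 − 2210) = 0.3647.

R ≈ 0.365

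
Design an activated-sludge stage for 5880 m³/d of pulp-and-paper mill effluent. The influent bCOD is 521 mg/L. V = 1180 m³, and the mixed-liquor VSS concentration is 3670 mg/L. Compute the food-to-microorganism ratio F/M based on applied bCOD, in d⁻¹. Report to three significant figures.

F/M ≈ 0.707 d⁻¹

Food-to-microorganism ratio F/M = Q S₀ / (V X) = 5880 × 521 / (1180 × 3670) = 0.7074 d⁻¹.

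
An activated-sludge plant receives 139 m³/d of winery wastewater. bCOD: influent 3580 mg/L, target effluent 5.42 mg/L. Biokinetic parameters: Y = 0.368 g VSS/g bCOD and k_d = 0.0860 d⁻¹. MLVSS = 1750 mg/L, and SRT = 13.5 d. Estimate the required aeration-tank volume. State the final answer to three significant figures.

V ≈ 653 m³

Steady-state biomass mass balance: V·X·(1 + k_d·θ_c) = Y·Q·(S₀ − S)·θ_c, so V = 0.368 × 139 × (3580 − 5.42) × 13.5 / [1750 × (1 + 0.0860 × 13.5)] = 2.47×10^6 / 3782 = 652.7 m³.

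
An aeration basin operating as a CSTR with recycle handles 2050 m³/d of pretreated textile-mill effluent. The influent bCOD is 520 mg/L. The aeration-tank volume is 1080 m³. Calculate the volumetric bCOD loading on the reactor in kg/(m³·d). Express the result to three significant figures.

L_v ≈ 0.987 kg bCOD/(m³·d)

L_v = Q S₀ / V = 2050 × 520 × 10⁻³ / 1080 = 0.9870 kg/(m³·d).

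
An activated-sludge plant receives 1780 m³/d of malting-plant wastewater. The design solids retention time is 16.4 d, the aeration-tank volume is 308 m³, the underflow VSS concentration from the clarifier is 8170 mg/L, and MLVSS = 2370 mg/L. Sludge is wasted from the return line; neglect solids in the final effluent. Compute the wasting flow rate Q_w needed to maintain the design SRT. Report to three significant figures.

θ_c = V·X/(Q_w·X_r) when wasting from the recycle, so Q_w = V·X/(θ_c·X_r) = 308.0 × 2370 / (16.4 × 8170) = 5.448 m³/d.

Q_w ≈ 5.45 m³/d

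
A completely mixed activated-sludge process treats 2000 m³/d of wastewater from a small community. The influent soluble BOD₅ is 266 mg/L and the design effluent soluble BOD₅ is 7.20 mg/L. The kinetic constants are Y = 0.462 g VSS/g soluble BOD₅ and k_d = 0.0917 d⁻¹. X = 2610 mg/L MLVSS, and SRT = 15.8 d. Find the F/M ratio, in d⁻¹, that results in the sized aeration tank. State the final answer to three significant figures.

Steady-state biomass mass balance: V·X·(1 + k_d·θ_c) = Y·Q·(S₀ − S)·θ_c, so V = 0.462 × 2000 × (266 − 7.20) × 15.8 / [2610 × (1 + 0.0917 × 15.8)] = 3.78×10^6 / 6392 = 591.1 m³.
F/M = Q·S₀ / (V·X) = 2000 × 266 / (591.1 × 2610) = 0.3448 g soluble BOD₅·(g VSS·d)⁻¹.

F/M ≈ 0.345 d⁻¹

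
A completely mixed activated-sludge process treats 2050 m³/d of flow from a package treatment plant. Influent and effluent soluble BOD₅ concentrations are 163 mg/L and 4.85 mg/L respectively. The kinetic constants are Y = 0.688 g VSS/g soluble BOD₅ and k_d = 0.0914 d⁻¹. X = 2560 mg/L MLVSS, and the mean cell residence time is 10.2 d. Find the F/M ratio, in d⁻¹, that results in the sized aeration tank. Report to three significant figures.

From the SRT design equation V = Y Q (S₀−S) θ_c / [X (1 + k_d θ_c)] = 0.688 × 2050 × (163 − 4.85) × 10.2 / [2560 × (1 + 0.0914 × 10.2)] = 2.28×10^6 / 4947 = 459.9 m³.
Food-to-microorganism ratio F/M = Q S₀ / (V X) = 2050 × 163 / (459.9 × 2560) = 0.2838 d⁻¹.

F/M ≈ 0.284 d⁻¹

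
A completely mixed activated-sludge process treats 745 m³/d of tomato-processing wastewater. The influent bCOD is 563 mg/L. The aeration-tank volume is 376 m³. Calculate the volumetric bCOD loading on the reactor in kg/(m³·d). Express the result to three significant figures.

L_v ≈ 1.12 kg bCOD/(m³·d)

L_v = Q S₀ / V = 745 × 563 × 10⁻³ / 376.0 = 1.116 kg/(m³·d).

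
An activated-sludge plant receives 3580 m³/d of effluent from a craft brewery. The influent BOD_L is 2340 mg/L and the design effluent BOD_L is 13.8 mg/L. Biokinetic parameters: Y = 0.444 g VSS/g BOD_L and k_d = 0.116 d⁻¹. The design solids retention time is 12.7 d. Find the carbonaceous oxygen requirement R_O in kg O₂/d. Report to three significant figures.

R_O ≈ 6200 kg O₂/d

Y_obs = Y / (1 + k_d θ_c) = 0.444 / (1 + 0.116 × 12.7) = 0.444 / 2.473 = 0.1795.
Substrate removed = Q·(S₀ − S) = 3580 m³/d × (2340 − 13.8) g/m³ = 8.33×10^6 g/d = 8328 kg/d.
P_X = Y_obs·Q·(S₀ − S) = 0.1795 × 8328 = 1495 kg VSS/d.
R_O = Q·(S₀ − S) − 1.42·P_X = 8328 − 1.42 × 1495 = 6205 kg O₂/d.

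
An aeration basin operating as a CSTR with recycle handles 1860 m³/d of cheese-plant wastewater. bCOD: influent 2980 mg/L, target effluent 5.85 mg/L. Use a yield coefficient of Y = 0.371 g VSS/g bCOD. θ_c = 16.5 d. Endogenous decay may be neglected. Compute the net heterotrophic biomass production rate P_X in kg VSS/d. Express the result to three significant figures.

P_X ≈ 2050 kg VSS/d

With endogenous decay neglected, the observed yield equals the true yield: Y_obs = Y = 0.371 g VSS/g bCOD.
Mass of bCOD removed per day: Q(S₀ − S) = 1860 × 2974 g/m³ = 5532 kg/d.
So the net sludge growth is P_X = 0.3710 × 5532 = 2052 kg VSS/d.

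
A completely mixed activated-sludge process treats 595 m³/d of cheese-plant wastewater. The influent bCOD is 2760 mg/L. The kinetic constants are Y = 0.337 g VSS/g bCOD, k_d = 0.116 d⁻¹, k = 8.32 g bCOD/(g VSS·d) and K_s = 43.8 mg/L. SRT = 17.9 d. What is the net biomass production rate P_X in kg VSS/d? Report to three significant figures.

From the Monod/SRT balance for a CMAS, S = K_s·(1+k_d θ_c)/[θ_c·(Y k − k_d) − 1] = 43.8 × (1 + 0.116 × 17.9) / [17.9 × (0.337 × 8.32 − 0.116) − 1] = 134.7 / 47.11 = 2.860 mg/L.
Y_obs = Y / (1 + k_d θ_c) = 0.337 / (1 + 0.116 × 17.9) = 0.337 / 3.076 = 0.1095.
Substrate removed = Q·(S₀ − S) = 595 m³/d × (2760 − 2.86) g/m³ = 1.64×10^6 g/d = 1640 kg/d.
So the net sludge growth is P_X = 0.1095 × 1640 = 179.7 kg VSS/d.

P_X ≈ 180 kg VSS/d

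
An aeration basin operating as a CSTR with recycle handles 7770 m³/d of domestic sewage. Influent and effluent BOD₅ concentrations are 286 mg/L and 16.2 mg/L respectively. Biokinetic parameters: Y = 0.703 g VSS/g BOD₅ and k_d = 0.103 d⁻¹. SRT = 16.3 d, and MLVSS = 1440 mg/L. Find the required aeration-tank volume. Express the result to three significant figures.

From the SRT design equation V = Y Q (S₀−S) θ_c / [X (1 + k_d θ_c)] = 0.703 × 7770 × (286 − 16.2) × 16.3 / [1440 × (1 + 0.103 × 16.3)] = 2.4×10^7 / 3858 = 6227 m³.

V ≈ 6230 m³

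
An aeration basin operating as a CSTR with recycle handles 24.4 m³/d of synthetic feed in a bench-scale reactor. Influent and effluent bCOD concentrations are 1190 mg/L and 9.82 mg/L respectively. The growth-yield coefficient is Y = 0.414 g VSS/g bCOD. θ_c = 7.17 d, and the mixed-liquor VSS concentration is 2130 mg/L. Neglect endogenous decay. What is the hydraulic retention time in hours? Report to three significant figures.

V·X = Y·Q·ΔS·θ_c gives V = 0.414 × 24.4 × (1190 − 9.82) × 7.17 / 2130 = 40.13 m³.
τ = V/Q = 40.13/24.4 = 1.645 d, or 39.47 h.

τ ≈ 39.5 h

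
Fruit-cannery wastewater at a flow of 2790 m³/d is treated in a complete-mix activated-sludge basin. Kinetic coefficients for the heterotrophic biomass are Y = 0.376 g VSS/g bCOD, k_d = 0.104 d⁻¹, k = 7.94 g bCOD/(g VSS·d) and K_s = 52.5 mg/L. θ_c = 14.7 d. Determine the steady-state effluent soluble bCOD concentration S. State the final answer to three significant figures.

From the Monod/SRT balance for a CMAS, S = K_s·(1+k_d θ_c)/[θ_c·(Y k − k_d) − 1] = 52.5 × (1 + 0.104 × 14.7) / [14.7 × (0.376 × 7.94 − 0.104) − 1] = 132.8 / 41.36 = 3.210 mg/L.

S ≈ 3.21 mg/L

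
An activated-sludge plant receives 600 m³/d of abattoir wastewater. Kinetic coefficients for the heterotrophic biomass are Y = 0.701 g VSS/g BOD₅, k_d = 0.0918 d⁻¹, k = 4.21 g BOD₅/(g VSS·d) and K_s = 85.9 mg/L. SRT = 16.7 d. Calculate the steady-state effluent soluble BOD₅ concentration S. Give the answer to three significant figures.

S ≈ 4.65 mg/L

From the Monod/SRT balance for a CMAS, S = K_s·(1+k_d θ_c)/[θ_c·(Y k − k_d) − 1] = 85.9 × (1 + 0.0918 × 16.7) / [16.7 × (0.701 × 4.21 − 0.0918) − 1] = 217.6 / 46.75 = 4.654 mg/L.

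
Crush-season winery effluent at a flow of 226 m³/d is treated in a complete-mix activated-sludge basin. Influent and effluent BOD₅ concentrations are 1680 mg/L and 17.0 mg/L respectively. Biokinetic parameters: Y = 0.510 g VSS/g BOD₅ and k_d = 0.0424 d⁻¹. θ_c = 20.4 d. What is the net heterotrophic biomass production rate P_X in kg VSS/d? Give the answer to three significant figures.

Correct the yield for decay: Y_obs = Y/(1 + k_d θ_c) = 0.510 / (1 + 0.0424 × 20.4) = 0.510 / 1.865 = 0.2735.
Mass of BOD₅ removed per day: Q(S₀ − S) = 226 × 1663 g/m³ = 375.8 kg/d.
Biomass produced: P_X = Y_obs·Q·ΔS = 0.2735 × 375.8 ≈ 102.8 kg VSS/d.

P_X ≈ 103 kg VSS/d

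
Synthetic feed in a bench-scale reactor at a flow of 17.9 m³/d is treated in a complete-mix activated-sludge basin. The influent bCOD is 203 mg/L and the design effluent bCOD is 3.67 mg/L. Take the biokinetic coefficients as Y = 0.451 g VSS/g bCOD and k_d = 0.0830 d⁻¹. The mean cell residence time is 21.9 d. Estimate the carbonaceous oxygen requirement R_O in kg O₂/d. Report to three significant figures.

Observed yield with endogenous decay: Y_obs = Y / (1 + k_d·θ_c) = 0.451 / (1 + 0.0830 × 21.9) = 0.451 / 2.818 = 0.1601 g VSS/g bCOD.
Mass of bCOD removed per day: Q(S₀ − S) = 17.9 × 199.3 g/m³ = 3.568 kg/d.
P_X = Y_obs·Q·(S₀ − S) = 0.1601 × 3.568 = 0.5711 kg VSS/d.
Carbonaceous O₂ demand = substrate oxidised − cell-mass equivalent = 3.568 − 1.42 × 0.5711 = 2.757 kg O₂/d.

R_O ≈ 2.76 kg O₂/d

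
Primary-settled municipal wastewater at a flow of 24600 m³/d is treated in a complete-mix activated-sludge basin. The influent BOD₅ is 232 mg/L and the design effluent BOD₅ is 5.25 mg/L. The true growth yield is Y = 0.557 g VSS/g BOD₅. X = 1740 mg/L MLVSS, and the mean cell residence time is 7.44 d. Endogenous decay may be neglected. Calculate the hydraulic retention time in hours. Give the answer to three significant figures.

τ ≈ 13.0 h

With k_d = 0 the design equation reduces to V = Y Q (S₀−S) θ_c / X = 0.557 × 24600 × (232 − 5.25) × 7.44 / 1740 = 13285 m³.
Hydraulic retention time τ = V/Q = 13285 / 24600 = 0.5400 d = 12.96 h.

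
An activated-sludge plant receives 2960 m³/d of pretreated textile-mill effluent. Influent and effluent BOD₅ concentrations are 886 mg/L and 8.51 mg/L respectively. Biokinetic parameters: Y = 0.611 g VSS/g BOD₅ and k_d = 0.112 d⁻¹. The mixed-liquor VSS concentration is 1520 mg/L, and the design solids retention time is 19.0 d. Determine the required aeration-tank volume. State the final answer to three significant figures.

V ≈ 6340 m³

Steady-state biomass mass balance: V·X·(1 + k_d·θ_c) = Y·Q·(S₀ − S)·θ_c, so V = 0.611 × 2960 × (886 − 8.51) × 19.0 / [1520 × (1 + 0.112 × 19.0)] = 3.02×10^7 / 4755 = 6342 m³.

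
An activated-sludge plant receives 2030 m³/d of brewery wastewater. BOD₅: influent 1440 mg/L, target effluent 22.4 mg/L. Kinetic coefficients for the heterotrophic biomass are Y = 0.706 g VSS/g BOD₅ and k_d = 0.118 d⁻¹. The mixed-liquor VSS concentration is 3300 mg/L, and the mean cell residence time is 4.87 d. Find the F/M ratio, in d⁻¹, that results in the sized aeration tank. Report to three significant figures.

F/M ≈ 0.465 d⁻¹

Steady-state biomass mass balance: V·X·(1 + k_d·θ_c) = Y·Q·(S₀ − S)·θ_c, so V = 0.706 × 2030 × (1440 − 22.4) × 4.87 / [3300 × (1 + 0.118 × 4.87)] = 9.89×10^6 / 5196 = 1904 m³.
F/M = applied load / biomass = Q·S₀/(V·X) = 2030 × 1440 / (1904 × 3300) = 0.4652 d⁻¹.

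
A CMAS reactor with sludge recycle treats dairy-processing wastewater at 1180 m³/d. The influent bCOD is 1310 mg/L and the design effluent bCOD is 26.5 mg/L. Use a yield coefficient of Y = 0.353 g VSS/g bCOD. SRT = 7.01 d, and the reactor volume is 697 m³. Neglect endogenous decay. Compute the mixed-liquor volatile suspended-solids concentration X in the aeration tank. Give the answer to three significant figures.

From V·X = Y·Q·(S₀ − S)·θ_c (decay neglected): X = 0.353 × 1180 × (1310 − 26.5) × 7.01 / 697 = 5377 mg/L.

X ≈ 5380 mg/L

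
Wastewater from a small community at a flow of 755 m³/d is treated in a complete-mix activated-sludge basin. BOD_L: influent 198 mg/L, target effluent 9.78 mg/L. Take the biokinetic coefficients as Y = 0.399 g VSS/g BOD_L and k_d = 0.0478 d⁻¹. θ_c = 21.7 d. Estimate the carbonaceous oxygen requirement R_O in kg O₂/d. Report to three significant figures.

The observed yield is Y_obs = Y/(1 + k_d·θ_c) = 0.399 / (1 + 0.0478 × 21.7) = 0.399 / 2.037 = 0.1959 g VSS per g BOD_L removed.
Q·(S₀ − S) = 755 × (198 − 9.78) × 10⁻³ = 142.1 kg/d removed.
Net sludge production P_X = 0.1959 × 142.1 = 27.83 kg VSS/d.
R_O = Q·ΔS − 1.42 P_X = 142.1 − 39.52 = 102.6 kg O₂/d.

R_O ≈ 103 kg O₂/d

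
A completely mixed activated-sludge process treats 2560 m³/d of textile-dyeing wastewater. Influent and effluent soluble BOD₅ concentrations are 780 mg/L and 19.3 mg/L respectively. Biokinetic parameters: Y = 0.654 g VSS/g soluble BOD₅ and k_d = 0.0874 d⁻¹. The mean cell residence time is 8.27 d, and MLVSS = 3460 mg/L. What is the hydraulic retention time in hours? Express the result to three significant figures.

Steady-state biomass mass balance: V·X·(1 + k_d·θ_c) = Y·Q·(S₀ − S)·θ_c, so V = 0.654 × 2560 × (780 − 19.3) × 8.27 / [3460 × (1 + 0.0874 × 8.27)] = 1.05×10^7 / 5961 = 1767 m³.
Hydraulic retention time τ = V/Q = 1767 / 2560 = 0.6902 d = 16.57 h.

τ ≈ 16.6 h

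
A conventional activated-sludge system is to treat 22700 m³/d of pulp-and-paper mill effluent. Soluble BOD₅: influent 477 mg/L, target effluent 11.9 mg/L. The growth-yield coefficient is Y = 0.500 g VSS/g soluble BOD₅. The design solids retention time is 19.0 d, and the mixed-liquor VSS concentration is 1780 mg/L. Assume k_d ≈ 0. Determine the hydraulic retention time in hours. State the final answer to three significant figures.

V·X = Y·Q·ΔS·θ_c gives V = 0.500 × 22700 × (477 − 11.9) × 19.0 / 1780 = 56348 m³.
HRT = V/Q = 56348 m³ / 22700 m³·d⁻¹ = 2.482 d × 24 = 59.57 h.

τ ≈ 59.6 h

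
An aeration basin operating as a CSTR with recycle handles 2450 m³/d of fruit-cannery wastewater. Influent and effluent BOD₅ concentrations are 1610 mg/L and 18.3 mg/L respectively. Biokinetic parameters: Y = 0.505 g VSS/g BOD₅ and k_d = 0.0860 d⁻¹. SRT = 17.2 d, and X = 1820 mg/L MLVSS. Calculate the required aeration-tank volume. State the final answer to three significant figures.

V ≈ 7510 m³

From the SRT design equation V = Y Q (S₀−S) θ_c / [X (1 + k_d θ_c)] = 0.505 × 2450 × (1610 − 18.3) × 17.2 / [1820 × (1 + 0.0860 × 17.2)] = 3.39×10^7 / 4512 = 7507 m³.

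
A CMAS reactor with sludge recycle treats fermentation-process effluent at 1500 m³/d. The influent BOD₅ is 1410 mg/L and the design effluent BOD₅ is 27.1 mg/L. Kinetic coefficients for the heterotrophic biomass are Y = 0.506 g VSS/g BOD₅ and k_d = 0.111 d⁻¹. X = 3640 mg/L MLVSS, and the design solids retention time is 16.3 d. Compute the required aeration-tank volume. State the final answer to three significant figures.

From the SRT design equation V = Y Q (S₀−S) θ_c / [X (1 + k_d θ_c)] = 0.506 × 1500 × (1410 − 27.1) × 16.3 / [3640 × (1 + 0.111 × 16.3)] = 1.71×10^7 / 10226 = 1673 m³.

V ≈ 1670 m³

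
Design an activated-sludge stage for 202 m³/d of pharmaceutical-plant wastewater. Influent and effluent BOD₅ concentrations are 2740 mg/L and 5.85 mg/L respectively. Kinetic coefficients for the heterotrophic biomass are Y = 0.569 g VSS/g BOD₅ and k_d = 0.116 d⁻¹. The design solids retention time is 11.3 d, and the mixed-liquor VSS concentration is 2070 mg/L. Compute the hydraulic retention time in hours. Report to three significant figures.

From the SRT design equation V = Y Q (S₀−S) θ_c / [X (1 + k_d θ_c)] = 0.569 × 202 × (2740 − 5.85) × 11.3 / [2070 × (1 + 0.116 × 11.3)] = 3.55×10^6 / 4783 = 742.4 m³.
Hydraulic retention time τ = V/Q = 742.4 / 202 = 3.675 d = 88.20 h.

τ ≈ 88.2 h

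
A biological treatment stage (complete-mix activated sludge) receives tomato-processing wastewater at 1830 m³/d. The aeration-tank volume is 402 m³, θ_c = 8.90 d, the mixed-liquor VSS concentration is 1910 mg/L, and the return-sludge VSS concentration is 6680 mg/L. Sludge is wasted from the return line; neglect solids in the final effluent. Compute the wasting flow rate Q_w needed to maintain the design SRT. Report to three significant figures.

Q_w ≈ 12.9 m³/d

Q_w = (V·X)/(θ_c X_r) = 402.0 × 1910 / (8.90 × 6680) = 12.91 m³/d.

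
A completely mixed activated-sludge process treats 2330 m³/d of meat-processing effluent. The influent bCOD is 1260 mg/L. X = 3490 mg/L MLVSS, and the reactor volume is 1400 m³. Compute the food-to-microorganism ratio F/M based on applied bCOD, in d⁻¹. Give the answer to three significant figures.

F/M ≈ 0.601 d⁻¹

F/M = applied load / biomass = Q·S₀/(V·X) = 2330 × 1260 / (1400 × 3490) = 0.6009 d⁻¹.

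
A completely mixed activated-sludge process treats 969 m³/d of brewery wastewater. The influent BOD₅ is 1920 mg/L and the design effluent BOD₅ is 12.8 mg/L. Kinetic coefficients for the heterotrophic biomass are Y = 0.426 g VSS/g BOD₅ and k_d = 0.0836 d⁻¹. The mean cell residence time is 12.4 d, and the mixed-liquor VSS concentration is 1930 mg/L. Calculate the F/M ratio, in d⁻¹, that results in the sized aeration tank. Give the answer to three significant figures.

F/M ≈ 0.388 d⁻¹

From the SRT design equation V = Y Q (S₀−S) θ_c / [X (1 + k_d θ_c)] = 0.426 × 969 × (1920 − 12.8) × 12.4 / [1930 × (1 + 0.0836 × 12.4)] = 9.76×10^6 / 3931 = 2484 m³.
Food-to-microorganism ratio F/M = Q S₀ / (V X) = 969 × 1920 / (2484 × 1930) = 0.3881 d⁻¹.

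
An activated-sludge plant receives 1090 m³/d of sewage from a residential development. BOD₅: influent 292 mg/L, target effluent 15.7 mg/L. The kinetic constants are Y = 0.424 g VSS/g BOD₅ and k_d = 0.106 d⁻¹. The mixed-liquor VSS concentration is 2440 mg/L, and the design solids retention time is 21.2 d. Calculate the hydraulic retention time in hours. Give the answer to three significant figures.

τ ≈ 7.52 h

Steady-state biomass mass balance: V·X·(1 + k_d·θ_c) = Y·Q·(S₀ − S)·θ_c, so V = 0.424 × 1090 × (292 − 15.7) × 21.2 / [2440 × (1 + 0.106 × 21.2)] = 2.71×10^6 / 7923 = 341.7 m³.
τ = V/Q = 341.7/1090 = 0.3135 d, or 7.523 h.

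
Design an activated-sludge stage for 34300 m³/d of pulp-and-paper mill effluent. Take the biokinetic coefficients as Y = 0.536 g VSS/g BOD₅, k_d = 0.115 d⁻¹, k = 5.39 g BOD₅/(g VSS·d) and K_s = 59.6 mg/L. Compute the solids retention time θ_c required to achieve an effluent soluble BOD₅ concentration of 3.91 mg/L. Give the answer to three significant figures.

Specific growth rate at S = 3.91 mg/L: μ = YkS/(K_s+S) = 0.536·5.39·3.91/(59.6+3.91) = 0.1779 d⁻¹.
1/θ_c = 0.1779 − 0.115 = 0.06286 d⁻¹, so θ_c = 15.91 d.

θ_c ≈ 15.9 d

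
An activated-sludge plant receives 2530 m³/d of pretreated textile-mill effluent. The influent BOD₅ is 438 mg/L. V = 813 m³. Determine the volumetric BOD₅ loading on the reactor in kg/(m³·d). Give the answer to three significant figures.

L_v = Q S₀ / V = 2530 × 438 × 10⁻³ / 813.0 = 1.363 kg/(m³·d).

L_v ≈ 1.36 kg BOD₅/(m³·d)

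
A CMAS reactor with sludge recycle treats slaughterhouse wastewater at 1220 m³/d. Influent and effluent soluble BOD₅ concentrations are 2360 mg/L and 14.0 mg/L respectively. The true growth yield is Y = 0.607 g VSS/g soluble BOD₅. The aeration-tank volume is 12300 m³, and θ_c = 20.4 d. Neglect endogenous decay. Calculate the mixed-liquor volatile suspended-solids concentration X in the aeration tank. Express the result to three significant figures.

X ≈ 2880 mg/L

From V·X = Y·Q·(S₀ − S)·θ_c (decay neglected): X = 0.607 × 1220 × (2360 − 14.0) × 20.4 / 12300 = 2881 mg/L.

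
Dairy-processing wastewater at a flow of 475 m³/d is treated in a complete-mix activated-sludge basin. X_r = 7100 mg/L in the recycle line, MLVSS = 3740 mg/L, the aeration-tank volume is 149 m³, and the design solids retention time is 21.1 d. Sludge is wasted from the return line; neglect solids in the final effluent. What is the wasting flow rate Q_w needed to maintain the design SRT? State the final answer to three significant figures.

Q_w ≈ 3.72 m³/d

θ_c = V·X/(Q_w·X_r) when wasting from the recycle, so Q_w = V·X/(θ_c·X_r) = 149.0 × 3740 / (21.1 × 7100) = 3.720 m³/d.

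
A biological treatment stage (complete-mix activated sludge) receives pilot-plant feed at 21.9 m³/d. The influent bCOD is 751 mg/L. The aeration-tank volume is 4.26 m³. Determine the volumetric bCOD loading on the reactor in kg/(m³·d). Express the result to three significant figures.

L_v = Q S₀ / V = 21.9 × 751 × 10⁻³ / 4.260 = 3.861 kg/(m³·d).

L_v ≈ 3.86 kg bCOD/(m³·d)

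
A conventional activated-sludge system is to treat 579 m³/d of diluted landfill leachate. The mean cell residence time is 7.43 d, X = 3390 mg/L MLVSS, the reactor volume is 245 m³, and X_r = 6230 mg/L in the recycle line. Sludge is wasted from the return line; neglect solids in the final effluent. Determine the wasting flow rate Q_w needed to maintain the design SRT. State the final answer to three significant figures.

Q_w ≈ 17.9 m³/d

Q_w = (V·X)/(θ_c X_r) = 245.0 × 3390 / (7.43 × 6230) = 17.94 m³/d.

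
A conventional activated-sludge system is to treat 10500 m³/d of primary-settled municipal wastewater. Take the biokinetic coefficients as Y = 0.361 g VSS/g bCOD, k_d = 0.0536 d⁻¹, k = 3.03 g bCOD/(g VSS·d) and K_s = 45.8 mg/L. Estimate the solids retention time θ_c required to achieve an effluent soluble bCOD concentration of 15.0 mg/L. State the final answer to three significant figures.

θ_c ≈ 4.62 d

From 1/θ_c = Y·k·S/(K_s + S) − k_d: Y·k·S/(K_s+S) = 0.361 × 3.03 × 15.0 / (45.8 + 15.0) = 0.2699 d⁻¹.
1/θ_c = 0.2699 − 0.0536 = 0.2163 d⁻¹, so θ_c = 4.624 d.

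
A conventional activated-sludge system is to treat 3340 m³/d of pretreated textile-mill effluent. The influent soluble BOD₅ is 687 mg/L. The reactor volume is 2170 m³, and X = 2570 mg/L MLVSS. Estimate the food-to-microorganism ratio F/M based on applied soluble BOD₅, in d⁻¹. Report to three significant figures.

F/M ≈ 0.411 d⁻¹

Food-to-microorganism ratio F/M = Q S₀ / (V X) = 3340 × 687 / (2170 × 2570) = 0.4114 d⁻¹.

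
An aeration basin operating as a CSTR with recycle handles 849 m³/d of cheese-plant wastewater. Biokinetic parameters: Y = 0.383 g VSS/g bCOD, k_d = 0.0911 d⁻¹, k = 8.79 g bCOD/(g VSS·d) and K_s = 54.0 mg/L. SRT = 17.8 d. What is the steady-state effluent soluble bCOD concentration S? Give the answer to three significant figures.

S ≈ 2.47 mg/L

From the Monod/SRT balance for a CMAS, S = K_s·(1+k_d θ_c)/[θ_c·(Y k − k_d) − 1] = 54.0 × (1 + 0.0911 × 17.8) / [17.8 × (0.383 × 8.79 − 0.0911) − 1] = 141.6 / 57.30 = 2.470 mg/L.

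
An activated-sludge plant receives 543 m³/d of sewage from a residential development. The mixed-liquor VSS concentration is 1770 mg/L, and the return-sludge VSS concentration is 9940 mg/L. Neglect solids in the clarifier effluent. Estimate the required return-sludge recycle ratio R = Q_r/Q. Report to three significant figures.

Mass balance around the secondary clarifier (neglecting effluent solids): R = X / (X_r − X) = 1770 / (9940 − 1770) = 0.2166.

R ≈ 0.217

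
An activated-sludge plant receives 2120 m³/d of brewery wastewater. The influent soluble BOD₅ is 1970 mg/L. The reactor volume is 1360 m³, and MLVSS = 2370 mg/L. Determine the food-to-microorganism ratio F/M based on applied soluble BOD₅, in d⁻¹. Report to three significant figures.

F/M ≈ 1.30 d⁻¹

F/M = Q·S₀ / (V·X) = 2120 × 1970 / (1360 × 2370) = 1.296 g soluble BOD₅·(g VSS·d)⁻¹.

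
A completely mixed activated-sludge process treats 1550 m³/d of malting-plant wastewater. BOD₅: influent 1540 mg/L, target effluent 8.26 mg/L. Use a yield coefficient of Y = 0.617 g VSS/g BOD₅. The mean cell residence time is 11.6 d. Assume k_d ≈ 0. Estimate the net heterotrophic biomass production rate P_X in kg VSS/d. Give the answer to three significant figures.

With endogenous decay neglected, the observed yield equals the true yield: Y_obs = Y = 0.617 g VSS/g BOD₅.
ΔS = 1540 − 8.26 = 1532 mg/L, so the substrate removal rate is 1550 × 1532/1000 = 2374 kg BOD₅/d.
P_X = Y_obs · Q(S₀ − S) = 0.6170 × 2374 = 1465 kg VSS/d.

P_X ≈ 1460 kg VSS/d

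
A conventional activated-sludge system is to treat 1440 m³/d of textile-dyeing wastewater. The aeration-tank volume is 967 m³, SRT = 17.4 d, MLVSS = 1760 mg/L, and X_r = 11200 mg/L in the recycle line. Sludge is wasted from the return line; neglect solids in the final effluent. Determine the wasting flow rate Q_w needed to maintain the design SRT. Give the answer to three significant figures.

Q_w = (V·X)/(θ_c X_r) = 967.0 × 1760 / (17.4 × 11200) = 8.733 m³/d.

Q_w ≈ 8.73 m³/d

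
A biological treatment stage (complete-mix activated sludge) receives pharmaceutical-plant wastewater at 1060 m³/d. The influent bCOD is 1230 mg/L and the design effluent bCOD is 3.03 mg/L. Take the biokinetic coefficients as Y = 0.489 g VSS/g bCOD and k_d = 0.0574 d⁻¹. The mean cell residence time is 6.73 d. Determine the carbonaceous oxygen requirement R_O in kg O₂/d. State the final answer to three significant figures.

The observed yield is Y_obs = Y/(1 + k_d·θ_c) = 0.489 / (1 + 0.0574 × 6.73) = 0.489 / 1.386 = 0.3527 g VSS per g bCOD removed.
ΔS = 1230 − 3.03 = 1227 mg/L, so the substrate removal rate is 1060 × 1227/1000 = 1301 kg bCOD/d.
P_X = Y_obs·Q·(S₀ − S) = 0.3527 × 1301 = 458.8 kg VSS/d.
Carbonaceous O₂ demand = substrate oxidised − cell-mass equivalent = 1301 − 1.42 × 458.8 = 649.1 kg O₂/d.

R_O ≈ 649 kg O₂/d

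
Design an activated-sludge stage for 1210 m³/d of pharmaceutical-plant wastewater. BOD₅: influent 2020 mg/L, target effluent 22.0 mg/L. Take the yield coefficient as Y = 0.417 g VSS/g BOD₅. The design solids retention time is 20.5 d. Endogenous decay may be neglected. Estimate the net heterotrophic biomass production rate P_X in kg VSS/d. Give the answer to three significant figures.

With endogenous decay neglected, the observed yield equals the true yield: Y_obs = Y = 0.417 g VSS/g BOD₅.
Q·(S₀ − S) = 1210 × (2020 − 22.0) × 10⁻³ = 2418 kg/d removed.
Biomass produced: P_X = Y_obs·Q·ΔS = 0.4170 × 2418 ≈ 1008 kg VSS/d.

P_X ≈ 1010 kg VSS/d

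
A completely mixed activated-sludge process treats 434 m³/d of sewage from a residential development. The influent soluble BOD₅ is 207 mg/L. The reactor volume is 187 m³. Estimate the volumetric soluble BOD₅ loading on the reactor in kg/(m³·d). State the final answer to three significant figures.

L_v ≈ 0.480 kg soluble BOD₅/(m³·d)

Applied soluble BOD₅ load per unit volume = Q·S₀/V = (434 × 207/1000)/187.0 = 0.4804 kg soluble BOD₅·m⁻³·d⁻¹.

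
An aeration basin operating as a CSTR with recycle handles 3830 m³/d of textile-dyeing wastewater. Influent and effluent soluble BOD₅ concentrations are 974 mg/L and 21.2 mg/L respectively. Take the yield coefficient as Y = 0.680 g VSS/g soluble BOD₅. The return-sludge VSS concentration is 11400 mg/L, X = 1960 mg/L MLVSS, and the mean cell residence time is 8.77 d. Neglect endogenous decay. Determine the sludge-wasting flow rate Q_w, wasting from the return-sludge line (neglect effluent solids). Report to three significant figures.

Q_w ≈ 218 m³/d

Biomass mass balance (decay neglected): V·X = Y·Q·(S₀ − S)·θ_c, so V = 0.680 × 3830 × (974 − 21.2) × 8.77 / 1960 = 11103 m³.
Q_w = (V·X)/(θ_c X_r) = 11103 × 1960 / (8.77 × 11400) = 217.7 m³/d.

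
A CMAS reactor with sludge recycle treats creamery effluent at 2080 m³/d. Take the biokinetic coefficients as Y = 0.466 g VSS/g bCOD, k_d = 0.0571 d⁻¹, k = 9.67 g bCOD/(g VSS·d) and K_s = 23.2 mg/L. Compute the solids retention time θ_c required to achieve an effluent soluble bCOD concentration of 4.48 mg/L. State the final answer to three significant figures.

At the target effluent, Y k S/(K_s+S) = 0.466×9.67×4.48/27.68 = 0.7293 d⁻¹.
1/θ_c = 0.7293 − 0.0571 = 0.6722 d⁻¹, so θ_c = 1.488 d.

θ_c ≈ 1.49 d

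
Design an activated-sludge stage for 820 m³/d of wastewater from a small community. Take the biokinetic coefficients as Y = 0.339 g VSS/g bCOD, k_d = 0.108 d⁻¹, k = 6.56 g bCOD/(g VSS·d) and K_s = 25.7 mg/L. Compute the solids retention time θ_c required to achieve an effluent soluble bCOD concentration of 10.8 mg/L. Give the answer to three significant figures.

θ_c ≈ 1.82 d

From 1/θ_c = Y·k·S/(K_s + S) − k_d: Y·k·S/(K_s+S) = 0.339 × 6.56 × 10.8 / (25.7 + 10.8) = 0.6580 d⁻¹.
1/θ_c = 0.6580 − 0.108 = 0.5500 d⁻¹, so θ_c = 1.818 d.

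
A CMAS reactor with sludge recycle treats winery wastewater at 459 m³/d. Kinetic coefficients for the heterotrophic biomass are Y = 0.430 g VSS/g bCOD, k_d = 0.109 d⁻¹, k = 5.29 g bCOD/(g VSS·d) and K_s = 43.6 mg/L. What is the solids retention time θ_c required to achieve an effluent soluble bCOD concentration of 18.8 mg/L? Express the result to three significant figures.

From 1/θ_c = Y·k·S/(K_s + S) − k_d: Y·k·S/(K_s+S) = 0.430 × 5.29 × 18.8 / (43.6 + 18.8) = 0.6853 d⁻¹.
Then 1/θ_c = μ − k_d = 0.6853 − 0.109 = 0.5763 d⁻¹, giving θ_c = 1.735 d.

θ_c ≈ 1.74 d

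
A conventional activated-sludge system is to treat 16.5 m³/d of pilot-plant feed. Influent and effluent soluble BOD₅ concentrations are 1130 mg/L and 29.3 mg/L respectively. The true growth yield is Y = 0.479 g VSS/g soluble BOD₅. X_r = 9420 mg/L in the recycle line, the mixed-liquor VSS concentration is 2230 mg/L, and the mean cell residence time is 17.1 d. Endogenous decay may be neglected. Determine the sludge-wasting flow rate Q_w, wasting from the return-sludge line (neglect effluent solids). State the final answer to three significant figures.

Q_w ≈ 0.924 m³/d

V·X = Y·Q·ΔS·θ_c gives V = 0.479 × 16.5 × (1130 − 29.3) × 17.1 / 2230 = 66.71 m³.
Q_w = (V·X)/(θ_c X_r) = 66.71 × 2230 / (17.1 × 9420) = 0.9235 m³/d.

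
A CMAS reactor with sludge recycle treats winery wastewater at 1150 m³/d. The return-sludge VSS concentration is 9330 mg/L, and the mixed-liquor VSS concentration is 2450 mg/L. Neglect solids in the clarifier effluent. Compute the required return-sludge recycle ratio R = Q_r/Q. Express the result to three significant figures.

R ≈ 0.356

R = Q_r/Q = X/(X_r − X) = 2450 / (9330 − 2450) = 0.3561.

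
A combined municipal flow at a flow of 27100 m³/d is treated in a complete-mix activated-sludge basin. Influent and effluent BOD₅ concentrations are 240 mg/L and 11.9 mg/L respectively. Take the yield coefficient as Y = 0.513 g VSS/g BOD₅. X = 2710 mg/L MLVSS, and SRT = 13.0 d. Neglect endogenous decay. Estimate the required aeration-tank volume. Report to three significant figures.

V ≈ 15200 m³

With k_d = 0 the design equation reduces to V = Y Q (S₀−S) θ_c / X = 0.513 × 27100 × (240 − 11.9) × 13.0 / 2710 = 15212 m³.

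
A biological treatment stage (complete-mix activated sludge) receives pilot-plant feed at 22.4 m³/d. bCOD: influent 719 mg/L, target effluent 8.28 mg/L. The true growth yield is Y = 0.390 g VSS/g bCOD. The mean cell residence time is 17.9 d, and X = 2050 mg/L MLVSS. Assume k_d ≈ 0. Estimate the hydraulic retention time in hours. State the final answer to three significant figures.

V·X = Y·Q·ΔS·θ_c gives V = 0.390 × 22.4 × (719 − 8.28) × 17.9 / 2050 = 54.21 m³.
HRT = V/Q = 54.21 m³ / 22.4 m³·d⁻¹ = 2.420 d × 24 = 58.09 h.

τ ≈ 58.1 h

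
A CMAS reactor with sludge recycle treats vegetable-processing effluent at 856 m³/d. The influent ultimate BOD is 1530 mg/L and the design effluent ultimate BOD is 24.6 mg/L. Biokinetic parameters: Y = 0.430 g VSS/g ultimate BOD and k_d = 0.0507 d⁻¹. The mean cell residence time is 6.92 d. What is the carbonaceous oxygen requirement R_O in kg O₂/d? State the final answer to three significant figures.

R_O ≈ 706 kg O₂/d

Correct the yield for decay: Y_obs = Y/(1 + k_d θ_c) = 0.430 / (1 + 0.0507 × 6.92) = 0.430 / 1.351 = 0.3183.
ΔS = 1530 − 24.6 = 1505 mg/L, so the substrate removal rate is 856 × 1505/1000 = 1289 kg ultimate BOD/d.
P_X = Y_obs·Q·(S₀ − S) = 0.3183 × 1289 = 410.2 kg VSS/d.
R_O = Q·(S₀ − S) − 1.42·P_X = 1289 − 1.42 × 410.2 = 706.1 kg O₂/d.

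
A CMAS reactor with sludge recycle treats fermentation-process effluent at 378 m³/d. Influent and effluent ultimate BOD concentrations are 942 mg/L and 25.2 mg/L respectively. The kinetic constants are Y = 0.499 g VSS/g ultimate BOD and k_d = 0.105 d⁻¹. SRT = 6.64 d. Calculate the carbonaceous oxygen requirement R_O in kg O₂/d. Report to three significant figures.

Correct the yield for decay: Y_obs = Y/(1 + k_d θ_c) = 0.499 / (1 + 0.105 × 6.64) = 0.499 / 1.697 = 0.2940.
Mass of ultimate BOD removed per day: Q(S₀ − S) = 378 × 916.8 g/m³ = 346.6 kg/d.
Biomass synthesised: P_X = Y_obs × 346.6 = 101.9 kg VSS/d.
Carbonaceous O₂ demand = substrate oxidised − cell-mass equivalent = 346.6 − 1.42 × 101.9 = 201.9 kg O₂/d.

R_O ≈ 202 kg O₂/d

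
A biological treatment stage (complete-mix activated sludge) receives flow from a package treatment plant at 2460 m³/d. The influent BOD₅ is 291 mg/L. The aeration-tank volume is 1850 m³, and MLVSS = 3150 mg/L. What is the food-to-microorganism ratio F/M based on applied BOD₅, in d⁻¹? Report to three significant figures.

Food-to-microorganism ratio F/M = Q S₀ / (V X) = 2460 × 291 / (1850 × 3150) = 0.1228 d⁻¹.

F/M ≈ 0.123 d⁻¹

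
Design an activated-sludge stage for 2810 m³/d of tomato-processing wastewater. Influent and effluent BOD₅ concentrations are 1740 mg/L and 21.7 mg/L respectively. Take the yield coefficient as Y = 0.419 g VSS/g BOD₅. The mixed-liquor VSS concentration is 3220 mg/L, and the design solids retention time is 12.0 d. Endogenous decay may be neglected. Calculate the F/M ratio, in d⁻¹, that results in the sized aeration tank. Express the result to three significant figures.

F/M ≈ 0.201 d⁻¹

Biomass mass balance (decay neglected): V·X = Y·Q·(S₀ − S)·θ_c, so V = 0.419 × 2810 × (1740 − 21.7) × 12.0 / 3220 = 7540 m³.
F/M = applied load / biomass = Q·S₀/(V·X) = 2810 × 1740 / (7540 × 3220) = 0.2014 d⁻¹.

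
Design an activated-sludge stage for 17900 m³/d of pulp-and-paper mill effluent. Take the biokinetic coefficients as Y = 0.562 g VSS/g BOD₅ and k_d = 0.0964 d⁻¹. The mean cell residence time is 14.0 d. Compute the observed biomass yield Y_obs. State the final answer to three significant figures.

Y_obs = Y / (1 + k_d θ_c) = 0.562 / (1 + 0.0964 × 14.0) = 0.562 / 2.350 = 0.2392.

Y_obs ≈ 0.239 g VSS/g BOD₅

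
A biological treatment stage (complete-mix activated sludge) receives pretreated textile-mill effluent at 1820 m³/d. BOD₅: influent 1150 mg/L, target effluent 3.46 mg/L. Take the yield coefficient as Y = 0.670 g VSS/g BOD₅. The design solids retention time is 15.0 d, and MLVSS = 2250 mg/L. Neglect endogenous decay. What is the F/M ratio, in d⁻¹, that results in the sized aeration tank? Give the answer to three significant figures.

V·X = Y·Q·ΔS·θ_c gives V = 0.670 × 1820 × (1150 − 3.46) × 15.0 / 2250 = 9321 m³.
F/M = Q·S₀ / (V·X) = 1820 × 1150 / (9321 × 2250) = 0.09980 g BOD₅·(g VSS·d)⁻¹.

F/M ≈ 0.0998 d⁻¹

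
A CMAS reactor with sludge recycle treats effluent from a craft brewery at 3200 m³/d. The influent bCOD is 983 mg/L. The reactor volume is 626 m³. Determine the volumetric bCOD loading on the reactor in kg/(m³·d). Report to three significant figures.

L_v ≈ 5.02 kg bCOD/(m³·d)

L_v = Q S₀ / V = 3200 × 983 × 10⁻³ / 626.0 = 5.025 kg/(m³·d).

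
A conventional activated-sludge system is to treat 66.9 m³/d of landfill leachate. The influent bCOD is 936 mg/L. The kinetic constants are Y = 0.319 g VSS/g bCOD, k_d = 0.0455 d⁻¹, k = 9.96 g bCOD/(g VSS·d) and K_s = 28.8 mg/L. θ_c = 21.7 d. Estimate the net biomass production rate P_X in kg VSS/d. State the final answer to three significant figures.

P_X ≈ 10.0 kg VSS/d

From the Monod/SRT balance for a CMAS, S = K_s·(1+k_d θ_c)/[θ_c·(Y k − k_d) − 1] = 28.8 × (1 + 0.0455 × 21.7) / [21.7 × (0.319 × 9.96 − 0.0455) − 1] = 57.24 / 66.96 = 0.8548 mg/L.
Y_obs = Y / (1 + k_d θ_c) = 0.319 / (1 + 0.0455 × 21.7) = 0.319 / 1.987 = 0.1605.
Mass of bCOD removed per day: Q(S₀ − S) = 66.9 × 935.1 g/m³ = 62.56 kg/d.
Biomass produced: P_X = Y_obs·Q·ΔS = 0.1605 × 62.56 ≈ 10.04 kg VSS/d.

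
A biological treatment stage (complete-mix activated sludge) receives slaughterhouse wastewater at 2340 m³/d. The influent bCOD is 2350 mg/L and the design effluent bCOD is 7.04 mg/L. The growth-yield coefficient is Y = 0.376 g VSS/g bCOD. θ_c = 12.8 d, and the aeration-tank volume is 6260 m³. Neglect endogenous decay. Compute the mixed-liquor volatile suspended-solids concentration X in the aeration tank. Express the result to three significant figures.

Without decay, X = Y Q (S₀−S) θ_c / V = 0.376 × 2340 × (2350 − 7.04) × 12.8 / 6260 = 4215 mg/L.

X ≈ 4220 mg/L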